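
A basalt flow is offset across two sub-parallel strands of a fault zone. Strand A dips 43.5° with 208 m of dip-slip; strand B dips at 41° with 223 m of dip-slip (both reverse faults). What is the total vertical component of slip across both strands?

throw_A = 208 × sin(43.5°) = 143.2 m
throw_B = 223 × sin(41°) = 146.3 m
total = 143.2 + 146.3 = 289 m

289 m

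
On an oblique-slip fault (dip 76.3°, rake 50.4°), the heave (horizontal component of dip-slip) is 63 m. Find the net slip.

dip-slip = heave / cos(dip) = 63 / cos(76.3°) = 266 m
net slip = dip-slip / sin(rake) = 266 / sin(50.4°) = 345 m

345 m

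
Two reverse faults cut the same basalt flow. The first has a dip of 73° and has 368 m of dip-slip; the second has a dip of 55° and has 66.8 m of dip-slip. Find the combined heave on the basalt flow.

heave_A = 368 × cos(73°) = 107.6 m
heave_B = 66.8 × cos(55°) = 38.31 m
total = 107.6 + 38.31 = 146 m

146 m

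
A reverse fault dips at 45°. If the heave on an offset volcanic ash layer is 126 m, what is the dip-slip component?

178 m

dip-slip = heave / cos(dip) = 126 / cos(45°) = 178 m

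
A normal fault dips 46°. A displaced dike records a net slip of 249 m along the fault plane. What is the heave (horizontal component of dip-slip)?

173 m

heave = dip-slip × cos(dip) = 249 m × cos(46°) = 173 m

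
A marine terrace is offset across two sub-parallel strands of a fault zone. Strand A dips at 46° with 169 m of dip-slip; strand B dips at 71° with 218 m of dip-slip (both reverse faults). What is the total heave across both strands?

188 m

heave_A = 169 × cos(46°) = 117.4 m
heave_B = 218 × cos(71°) = 70.97 m
total = 117.4 + 70.97 = 188 m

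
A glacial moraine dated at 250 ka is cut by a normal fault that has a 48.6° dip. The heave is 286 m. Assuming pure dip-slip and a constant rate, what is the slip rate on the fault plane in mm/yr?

1.73 mm/yr

dip-slip = heave / cos(dip) = 286 m / cos(48.6°) = 432.5 m
rate = 432.5 m / 250 ka = 0.00173 m/yr = 1.73 mm/yr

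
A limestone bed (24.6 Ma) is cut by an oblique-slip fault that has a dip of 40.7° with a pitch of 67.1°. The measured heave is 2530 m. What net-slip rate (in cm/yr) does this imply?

0.0147 cm/yr

dip-slip = heave / cos(dip) = 2530 / cos(40.7°) = 3337 m
net slip = dip-slip / sin(rake) = 3337 / sin(67.1°) = 3623 m
rate = 3623 m / 24.6 Ma = 0.000147 m/yr = 0.0147 cm/yr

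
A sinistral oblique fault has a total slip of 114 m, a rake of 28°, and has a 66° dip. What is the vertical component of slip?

dip-slip = net slip × sin(rake) = 114 m × sin(28°) = 53.52 m
throw = dip-slip × sin(dip) = 53.52 × sin(66°) = 48.9 m

48.9 m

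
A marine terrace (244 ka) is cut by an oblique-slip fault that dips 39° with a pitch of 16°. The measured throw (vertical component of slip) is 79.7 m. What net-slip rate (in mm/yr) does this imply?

dip-slip = throw / sin(dip) = 79.7 / sin(39°) = 126.6 m
net slip = dip-slip / sin(rake) = 126.6 / sin(16°) = 459.5 m
rate = 459.5 m / 244 ka = 0.00188 m/yr = 1.88 mm/yr

1.88 mm/yr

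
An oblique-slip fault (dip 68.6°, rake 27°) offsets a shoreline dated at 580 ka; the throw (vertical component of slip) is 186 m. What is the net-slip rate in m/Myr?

dip-slip = throw / sin(dip) = 186 / sin(68.6°) = 199.8 m
net slip = dip-slip / sin(rake) = 199.8 / sin(27°) = 440 m
rate = 440 m / 580 ka = 0.000759 m/yr = 759 m/Myr

759 m/Myr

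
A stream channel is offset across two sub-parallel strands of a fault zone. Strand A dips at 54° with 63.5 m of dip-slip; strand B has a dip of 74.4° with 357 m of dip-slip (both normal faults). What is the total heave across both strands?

133 m

heave_A = 63.5 × cos(54°) = 37.32 m
heave_B = 357 × cos(74.4°) = 96 m
total = 37.32 + 96 = 133 m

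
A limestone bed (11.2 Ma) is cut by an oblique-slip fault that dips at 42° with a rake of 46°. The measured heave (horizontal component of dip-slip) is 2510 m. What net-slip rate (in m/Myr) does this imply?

dip-slip = heave / cos(dip) = 2510 / cos(42°) = 3378 m
net slip = dip-slip / sin(rake) = 3378 / sin(46°) = 4695 m
rate = 4695 m / 11.2 Ma = 0.000419 m/yr = 419 m/Myr

419 m/Myr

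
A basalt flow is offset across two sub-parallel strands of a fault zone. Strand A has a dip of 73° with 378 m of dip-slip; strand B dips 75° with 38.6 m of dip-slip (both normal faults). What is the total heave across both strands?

heave_A = 378 × cos(73°) = 110.5 m
heave_B = 38.6 × cos(75°) = 9.990 m
total = 110.5 + 9.990 = 121 m

121 m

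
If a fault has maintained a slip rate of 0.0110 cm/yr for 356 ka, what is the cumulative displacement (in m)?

slip = rate × time = 0.0110 cm/yr × 356 ka = 39.2 m

39.2 m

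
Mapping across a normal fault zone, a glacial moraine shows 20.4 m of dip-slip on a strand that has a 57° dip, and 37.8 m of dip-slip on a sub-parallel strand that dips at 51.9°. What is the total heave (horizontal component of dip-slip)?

heave_A = 20.4 × cos(57°) = 11.11 m
heave_B = 37.8 × cos(51.9°) = 23.32 m
total = 11.11 + 23.32 = 34.4 m

34.4 m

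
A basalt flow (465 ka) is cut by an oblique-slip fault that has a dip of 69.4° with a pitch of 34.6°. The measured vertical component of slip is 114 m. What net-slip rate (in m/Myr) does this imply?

dip-slip = throw / sin(dip) = 114 / sin(69.4°) = 121.8 m
net slip = dip-slip / sin(rake) = 121.8 / sin(34.6°) = 214.5 m
rate = 214.5 m / 465 ka = 0.000461 m/yr = 461 m/Myr

461 m/Myr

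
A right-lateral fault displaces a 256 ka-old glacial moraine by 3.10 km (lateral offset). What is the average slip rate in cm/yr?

1.21 cm/yr

rate = 3.10 km / 256 ka = 0.0121 m/yr = 1.21 cm/yr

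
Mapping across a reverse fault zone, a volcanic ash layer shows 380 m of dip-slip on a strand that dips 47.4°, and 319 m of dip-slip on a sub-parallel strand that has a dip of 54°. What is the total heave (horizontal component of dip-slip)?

heave_A = 380 × cos(47.4°) = 257.2 m
heave_B = 319 × cos(54°) = 187.5 m
total = 257.2 + 187.5 = 445 m

445 m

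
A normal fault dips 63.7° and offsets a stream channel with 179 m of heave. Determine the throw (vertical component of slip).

throw = heave × tan(dip) = 179 × tan(63.7°) = 362 m

362 m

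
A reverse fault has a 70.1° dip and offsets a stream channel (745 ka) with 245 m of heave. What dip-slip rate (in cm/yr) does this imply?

dip-slip = heave / cos(dip) = 245 m / cos(70.1°) = 719.8 m
rate = 719.8 m / 745 ka = 0.000966 m/yr = 0.0966 cm/yr

0.0966 cm/yr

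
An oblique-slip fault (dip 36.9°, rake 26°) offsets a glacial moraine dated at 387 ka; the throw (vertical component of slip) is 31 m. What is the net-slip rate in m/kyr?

0.304 m/kyr

dip-slip = throw / sin(dip) = 31 / sin(36.9°) = 51.63 m
net slip = dip-slip / sin(rake) = 51.63 / sin(26°) = 117.8 m
rate = 117.8 m / 387 ka = 0.000304 m/yr = 0.304 m/kyr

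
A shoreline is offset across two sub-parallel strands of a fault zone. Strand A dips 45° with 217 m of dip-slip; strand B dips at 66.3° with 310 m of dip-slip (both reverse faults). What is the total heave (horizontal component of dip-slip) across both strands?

heave_A = 217 × cos(45°) = 153.4 m
heave_B = 310 × cos(66.3°) = 124.6 m
total = 153.4 + 124.6 = 278 m

278 m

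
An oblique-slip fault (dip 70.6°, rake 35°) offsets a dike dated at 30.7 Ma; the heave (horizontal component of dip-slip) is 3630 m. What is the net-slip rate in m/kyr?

dip-slip = heave / cos(dip) = 3630 / cos(70.6°) = 10930 m
net slip = dip-slip / sin(rake) = 10930 / sin(35°) = 19050 m
rate = 19050 m / 30.7 Ma = 0.000621 m/yr = 0.621 m/kyr

0.621 m/kyr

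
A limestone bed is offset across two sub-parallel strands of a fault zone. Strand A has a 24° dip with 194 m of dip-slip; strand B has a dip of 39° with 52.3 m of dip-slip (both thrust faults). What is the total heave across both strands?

218 m

heave_A = 194 × cos(24°) = 177.2 m
heave_B = 52.3 × cos(39°) = 40.64 m
total = 177.2 + 40.64 = 218 m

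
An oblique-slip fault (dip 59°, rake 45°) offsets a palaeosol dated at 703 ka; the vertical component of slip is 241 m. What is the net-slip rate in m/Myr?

566 m/Myr

dip-slip = throw / sin(dip) = 241 / sin(59°) = 281.2 m
net slip = dip-slip / sin(rake) = 281.2 / sin(45°) = 397.6 m
rate = 397.6 m / 703 ka = 0.000566 m/yr = 566 m/Myr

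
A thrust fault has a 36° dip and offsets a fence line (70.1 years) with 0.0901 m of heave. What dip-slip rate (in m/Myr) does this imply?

dip-slip = heave / cos(dip) = 0.0901 m / cos(36°) = 0.1114 m
rate = 0.1114 m / 70.1 years = 0.00159 m/yr = 1590 m/Myr

1590 m/Myr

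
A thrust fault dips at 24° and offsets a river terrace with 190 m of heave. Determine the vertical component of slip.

throw = heave × tan(dip) = 190 × tan(24°) = 84.6 m

84.6 m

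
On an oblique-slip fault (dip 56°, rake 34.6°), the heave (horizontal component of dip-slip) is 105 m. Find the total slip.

331 m

dip-slip = heave / cos(dip) = 105 / cos(56°) = 187.8 m
net slip = dip-slip / sin(rake) = 187.8 / sin(34.6°) = 331 m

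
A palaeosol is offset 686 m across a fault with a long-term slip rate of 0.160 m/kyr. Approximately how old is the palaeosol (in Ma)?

4.29 Ma

age = offset / rate = 686 m / (0.160 m/kyr) = 4.29e+06 yr = 4.29 Ma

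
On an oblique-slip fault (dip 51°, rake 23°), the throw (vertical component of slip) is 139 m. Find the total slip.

458 m

dip-slip = throw / sin(dip) = 139 / sin(51°) = 178.9 m
net slip = dip-slip / sin(rake) = 178.9 / sin(23°) = 458 m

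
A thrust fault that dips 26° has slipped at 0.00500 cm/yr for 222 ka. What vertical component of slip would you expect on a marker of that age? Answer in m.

dip-slip = rate × time = 0.00500 cm/yr × 222 ka = 11.10 m
throw = dip-slip × sin(dip) = 11.10 × sin(26°) = 4.87 m

4.87 m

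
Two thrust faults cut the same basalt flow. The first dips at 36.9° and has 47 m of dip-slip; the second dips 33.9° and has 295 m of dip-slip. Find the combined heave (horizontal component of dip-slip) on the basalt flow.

282 m

heave_A = 47 × cos(36.9°) = 37.59 m
heave_B = 295 × cos(33.9°) = 244.9 m
total = 37.59 + 244.9 = 282 m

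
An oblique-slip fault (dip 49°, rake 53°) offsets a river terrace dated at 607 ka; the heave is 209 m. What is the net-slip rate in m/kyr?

0.657 m/kyr

dip-slip = heave / cos(dip) = 209 / cos(49°) = 318.6 m
net slip = dip-slip / sin(rake) = 318.6 / sin(53°) = 398.9 m
rate = 398.9 m / 607 ka = 0.000657 m/yr = 0.657 m/kyr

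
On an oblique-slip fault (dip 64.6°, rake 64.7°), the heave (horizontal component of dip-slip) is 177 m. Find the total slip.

456 m

dip-slip = heave / cos(dip) = 177 / cos(64.6°) = 412.6 m
net slip = dip-slip / sin(rake) = 412.6 / sin(64.7°) = 456 m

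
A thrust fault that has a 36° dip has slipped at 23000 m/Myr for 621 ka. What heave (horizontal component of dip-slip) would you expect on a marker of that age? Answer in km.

11.6 km

dip-slip = rate × time = 23000 m/Myr × 621 ka = 14280 m
heave = dip-slip × cos(dip) = 14280 × cos(36°) = 11600 m = 11.6 km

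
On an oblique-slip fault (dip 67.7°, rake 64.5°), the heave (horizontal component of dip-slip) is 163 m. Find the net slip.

dip-slip = heave / cos(dip) = 163 / cos(67.7°) = 429.6 m
net slip = dip-slip / sin(rake) = 429.6 / sin(64.5°) = 476 m

476 m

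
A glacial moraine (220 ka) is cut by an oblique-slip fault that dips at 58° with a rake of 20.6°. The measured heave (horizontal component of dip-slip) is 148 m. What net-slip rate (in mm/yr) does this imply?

dip-slip = heave / cos(dip) = 148 / cos(58°) = 279.3 m
net slip = dip-slip / sin(rake) = 279.3 / sin(20.6°) = 793.8 m
rate = 793.8 m / 220 ka = 0.00361 m/yr = 3.61 mm/yr

3.61 mm/yr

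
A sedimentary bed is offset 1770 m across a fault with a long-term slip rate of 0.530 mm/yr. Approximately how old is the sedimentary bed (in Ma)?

3.34 Ma

age = offset / rate = 1770 m / (0.530 mm/yr) = 3.34e+06 yr = 3.34 Ma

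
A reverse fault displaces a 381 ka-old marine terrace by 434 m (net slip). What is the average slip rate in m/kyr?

1.14 m/kyr

rate = 434 m / 381 ka = 0.00114 m/yr = 1.14 m/kyr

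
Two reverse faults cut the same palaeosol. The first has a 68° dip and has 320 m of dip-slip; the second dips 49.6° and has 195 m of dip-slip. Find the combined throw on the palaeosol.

445 m

throw_A = 320 × sin(68°) = 296.7 m
throw_B = 195 × sin(49.6°) = 148.5 m
total = 296.7 + 148.5 = 445 m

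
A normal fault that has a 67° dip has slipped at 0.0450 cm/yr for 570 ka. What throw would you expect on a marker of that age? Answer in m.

236 m

dip-slip = rate × time = 0.0450 cm/yr × 570 ka = 256.5 m
throw = dip-slip × sin(dip) = 256.5 × sin(67°) = 236 m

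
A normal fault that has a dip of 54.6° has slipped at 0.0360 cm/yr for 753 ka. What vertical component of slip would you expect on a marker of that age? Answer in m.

221 m

dip-slip = rate × time = 0.0360 cm/yr × 753 ka = 271.1 m
throw = dip-slip × sin(dip) = 271.1 × sin(54.6°) = 221 m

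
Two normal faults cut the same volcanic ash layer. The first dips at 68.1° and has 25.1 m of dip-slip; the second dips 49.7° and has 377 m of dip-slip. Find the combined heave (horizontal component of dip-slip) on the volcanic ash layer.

heave_A = 25.1 × cos(68.1°) = 9.362 m
heave_B = 377 × cos(49.7°) = 243.8 m
total = 9.362 + 243.8 = 253 m

253 m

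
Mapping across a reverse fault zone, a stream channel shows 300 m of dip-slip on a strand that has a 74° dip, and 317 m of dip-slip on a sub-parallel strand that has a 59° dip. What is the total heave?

246 m

heave_A = 300 × cos(74°) = 82.69 m
heave_B = 317 × cos(59°) = 163.3 m
total = 82.69 + 163.3 = 246 m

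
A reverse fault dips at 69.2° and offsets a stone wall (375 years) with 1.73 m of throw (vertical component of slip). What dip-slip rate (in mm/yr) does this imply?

dip-slip = throw / sin(dip) = 1.73 m / sin(69.2°) = 1.851 m
rate = 1.851 m / 375 years = 0.00493 m/yr = 4.93 mm/yr

4.93 mm/yr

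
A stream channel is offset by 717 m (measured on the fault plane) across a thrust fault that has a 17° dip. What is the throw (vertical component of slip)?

throw = dip-slip × sin(dip) = 717 m × sin(17°) = 210 m

210 m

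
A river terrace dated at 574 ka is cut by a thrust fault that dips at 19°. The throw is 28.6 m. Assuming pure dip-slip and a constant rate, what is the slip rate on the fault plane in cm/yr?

dip-slip = throw / sin(dip) = 28.6 m / sin(19°) = 87.85 m
rate = 87.85 m / 574 ka = 0.000153 m/yr = 0.0153 cm/yr

0.0153 cm/yr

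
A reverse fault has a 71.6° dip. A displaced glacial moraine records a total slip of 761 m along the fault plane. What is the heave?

240 m

heave = dip-slip × cos(dip) = 761 m × cos(71.6°) = 240 m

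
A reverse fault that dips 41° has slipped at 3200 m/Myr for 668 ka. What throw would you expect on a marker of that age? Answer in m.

1400 m

dip-slip = rate × time = 3200 m/Myr × 668 ka = 2138 m
throw = dip-slip × sin(dip) = 2138 × sin(41°) = 1400 m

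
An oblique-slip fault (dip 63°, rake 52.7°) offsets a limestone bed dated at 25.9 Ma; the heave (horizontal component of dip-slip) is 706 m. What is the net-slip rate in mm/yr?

dip-slip = heave / cos(dip) = 706 / cos(63°) = 1555 m
net slip = dip-slip / sin(rake) = 1555 / sin(52.7°) = 1955 m
rate = 1955 m / 25.9 Ma = 0.0000755 m/yr = 0.0755 mm/yr

0.0755 mm/yr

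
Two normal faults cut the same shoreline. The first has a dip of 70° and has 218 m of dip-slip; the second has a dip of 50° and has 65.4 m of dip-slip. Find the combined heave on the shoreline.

heave_A = 218 × cos(70°) = 74.56 m
heave_B = 65.4 × cos(50°) = 42.04 m
total = 74.56 + 42.04 = 117 m

117 m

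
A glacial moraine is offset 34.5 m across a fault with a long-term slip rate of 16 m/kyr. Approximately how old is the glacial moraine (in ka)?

age = offset / rate = 34.5 m / (16 m/kyr) = 2160 yr = 2.16 ka

2.16 ka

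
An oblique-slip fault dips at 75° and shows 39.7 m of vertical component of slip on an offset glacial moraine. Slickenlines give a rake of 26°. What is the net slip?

dip-slip = throw / sin(dip) = 39.7 / sin(75°) = 41.10 m
net slip = dip-slip / sin(rake) = 41.10 / sin(26°) = 93.8 m

93.8 m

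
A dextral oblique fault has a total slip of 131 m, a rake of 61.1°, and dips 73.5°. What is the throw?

110 m

dip-slip = net slip × sin(rake) = 131 m × sin(61.1°) = 114.7 m
throw = dip-slip × sin(dip) = 114.7 × sin(73.5°) = 110 m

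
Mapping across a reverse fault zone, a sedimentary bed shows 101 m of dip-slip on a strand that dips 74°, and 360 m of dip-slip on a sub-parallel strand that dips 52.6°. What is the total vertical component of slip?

throw_A = 101 × sin(74°) = 97.09 m
throw_B = 360 × sin(52.6°) = 286 m
total = 97.09 + 286 = 383 m

383 m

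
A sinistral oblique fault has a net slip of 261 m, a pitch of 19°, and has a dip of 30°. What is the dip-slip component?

dip-slip = net slip × sin(rake) = 261 m × sin(19°) = 85 m

85 m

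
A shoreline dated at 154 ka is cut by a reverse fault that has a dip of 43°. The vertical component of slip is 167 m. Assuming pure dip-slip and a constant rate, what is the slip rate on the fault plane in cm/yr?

dip-slip = throw / sin(dip) = 167 m / sin(43°) = 244.9 m
rate = 244.9 m / 154 ka = 0.00159 m/yr = 0.159 cm/yr

0.159 cm/yr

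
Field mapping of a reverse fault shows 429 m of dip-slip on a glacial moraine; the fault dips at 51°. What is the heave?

270 m

heave = dip-slip × cos(dip) = 429 m × cos(51°) = 270 m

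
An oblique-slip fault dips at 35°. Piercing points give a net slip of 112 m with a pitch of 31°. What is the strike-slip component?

96 m

strike-slip = net slip × cos(rake) = 112 m × cos(31°) = 96 m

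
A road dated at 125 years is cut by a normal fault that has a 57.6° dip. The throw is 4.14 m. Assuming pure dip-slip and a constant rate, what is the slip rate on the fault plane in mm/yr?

dip-slip = throw / sin(dip) = 4.14 m / sin(57.6°) = 4.903 m
rate = 4.903 m / 125 years = 0.0392 m/yr = 39.2 mm/yr

39.2 mm/yr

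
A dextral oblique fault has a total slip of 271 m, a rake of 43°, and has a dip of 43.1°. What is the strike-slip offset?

198 m

strike-slip = net slip × cos(rake) = 271 m × cos(43°) = 198 m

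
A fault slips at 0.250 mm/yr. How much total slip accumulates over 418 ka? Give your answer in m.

104 m

slip = rate × time = 0.250 mm/yr × 418 ka = 104 m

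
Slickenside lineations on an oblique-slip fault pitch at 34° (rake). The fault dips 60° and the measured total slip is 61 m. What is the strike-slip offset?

50.6 m

strike-slip = net slip × cos(rake) = 61 m × cos(34°) = 50.6 m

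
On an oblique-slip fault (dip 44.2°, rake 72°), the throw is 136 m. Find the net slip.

dip-slip = throw / sin(dip) = 136 / sin(44.2°) = 195.1 m
net slip = dip-slip / sin(rake) = 195.1 / sin(72°) = 205 m

205 m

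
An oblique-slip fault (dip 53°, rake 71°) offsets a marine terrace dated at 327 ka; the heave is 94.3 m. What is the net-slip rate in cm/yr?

0.0507 cm/yr

dip-slip = heave / cos(dip) = 94.3 / cos(53°) = 156.7 m
net slip = dip-slip / sin(rake) = 156.7 / sin(71°) = 165.7 m
rate = 165.7 m / 327 ka = 0.000507 m/yr = 0.0507 cm/yr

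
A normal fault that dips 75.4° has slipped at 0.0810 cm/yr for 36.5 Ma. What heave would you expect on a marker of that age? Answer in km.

7.45 km

dip-slip = rate × time = 0.0810 cm/yr × 36.5 Ma = 29570 m
heave = dip-slip × cos(dip) = 29570 × cos(75.4°) = 7450 m = 7.45 km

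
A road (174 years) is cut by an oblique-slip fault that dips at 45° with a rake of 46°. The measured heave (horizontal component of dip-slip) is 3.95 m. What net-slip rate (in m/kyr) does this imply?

dip-slip = heave / cos(dip) = 3.95 / cos(45°) = 5.586 m
net slip = dip-slip / sin(rake) = 5.586 / sin(46°) = 7.766 m
rate = 7.766 m / 174 years = 0.0446 m/yr = 44.6 m/kyr

44.6 m/kyr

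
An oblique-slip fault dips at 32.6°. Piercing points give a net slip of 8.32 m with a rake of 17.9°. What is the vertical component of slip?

1.38 m

dip-slip = net slip × sin(rake) = 8.32 m × sin(17.9°) = 2.557 m
throw = dip-slip × sin(dip) = 2.557 × sin(32.6°) = 1.38 m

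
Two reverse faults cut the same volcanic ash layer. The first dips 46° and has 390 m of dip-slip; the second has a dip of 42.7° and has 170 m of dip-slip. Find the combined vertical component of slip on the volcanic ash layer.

throw_A = 390 × sin(46°) = 280.5 m
throw_B = 170 × sin(42.7°) = 115.3 m
total = 280.5 + 115.3 = 396 m

396 m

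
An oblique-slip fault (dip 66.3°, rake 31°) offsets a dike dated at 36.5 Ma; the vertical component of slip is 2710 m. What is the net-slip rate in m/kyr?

dip-slip = throw / sin(dip) = 2710 / sin(66.3°) = 2960 m
net slip = dip-slip / sin(rake) = 2960 / sin(31°) = 5746 m
rate = 5746 m / 36.5 Ma = 0.000157 m/yr = 0.157 m/kyr

0.157 m/kyr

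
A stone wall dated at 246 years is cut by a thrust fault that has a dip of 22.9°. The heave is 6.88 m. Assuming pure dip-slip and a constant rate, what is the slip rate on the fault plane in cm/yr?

3.04 cm/yr

dip-slip = heave / cos(dip) = 6.88 m / cos(22.9°) = 7.469 m
rate = 7.469 m / 246 years = 0.0304 m/yr = 3.04 cm/yr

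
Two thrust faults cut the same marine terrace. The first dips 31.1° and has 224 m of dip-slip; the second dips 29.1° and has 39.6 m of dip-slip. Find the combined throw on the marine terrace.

135 m

throw_A = 224 × sin(31.1°) = 115.7 m
throw_B = 39.6 × sin(29.1°) = 19.26 m
total = 115.7 + 19.26 = 135 m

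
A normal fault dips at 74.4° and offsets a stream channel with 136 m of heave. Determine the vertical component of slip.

487 m

throw = heave × tan(dip) = 136 × tan(74.4°) = 487 m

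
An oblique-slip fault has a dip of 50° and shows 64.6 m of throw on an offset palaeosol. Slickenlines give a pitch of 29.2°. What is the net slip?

dip-slip = throw / sin(dip) = 64.6 / sin(50°) = 84.33 m
net slip = dip-slip / sin(rake) = 84.33 / sin(29.2°) = 173 m

173 m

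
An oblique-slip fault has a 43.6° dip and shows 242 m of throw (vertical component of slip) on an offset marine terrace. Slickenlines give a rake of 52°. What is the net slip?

dip-slip = throw / sin(dip) = 242 / sin(43.6°) = 350.9 m
net slip = dip-slip / sin(rake) = 350.9 / sin(52°) = 445 m

445 m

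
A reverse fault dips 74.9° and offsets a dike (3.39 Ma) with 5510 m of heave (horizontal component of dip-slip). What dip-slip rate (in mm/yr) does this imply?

6.24 mm/yr

dip-slip = heave / cos(dip) = 5510 m / cos(74.9°) = 21150 m
rate = 21150 m / 3.39 Ma = 0.00624 m/yr = 6.24 mm/yr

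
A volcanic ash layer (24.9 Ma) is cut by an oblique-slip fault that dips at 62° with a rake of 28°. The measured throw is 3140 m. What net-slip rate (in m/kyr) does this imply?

dip-slip = throw / sin(dip) = 3140 / sin(62°) = 3556 m
net slip = dip-slip / sin(rake) = 3556 / sin(28°) = 7575 m
rate = 7575 m / 24.9 Ma = 0.000304 m/yr = 0.304 m/kyr

0.304 m/kyr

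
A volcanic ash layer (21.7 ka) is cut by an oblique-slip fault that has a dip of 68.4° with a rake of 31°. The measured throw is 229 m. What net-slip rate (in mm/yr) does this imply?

dip-slip = throw / sin(dip) = 229 / sin(68.4°) = 246.3 m
net slip = dip-slip / sin(rake) = 246.3 / sin(31°) = 478.2 m
rate = 478.2 m / 21.7 ka = 0.0220 m/yr = 22 mm/yr

22 mm/yr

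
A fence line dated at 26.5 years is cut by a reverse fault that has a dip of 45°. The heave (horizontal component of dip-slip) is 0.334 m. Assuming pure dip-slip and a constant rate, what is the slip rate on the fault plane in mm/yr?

17.8 mm/yr

dip-slip = heave / cos(dip) = 0.334 m / cos(45°) = 0.4723 m
rate = 0.4723 m / 26.5 years = 0.0178 m/yr = 17.8 mm/yr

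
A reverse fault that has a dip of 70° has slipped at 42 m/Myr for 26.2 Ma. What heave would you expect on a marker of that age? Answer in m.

376 m

dip-slip = rate × time = 42 m/Myr × 26.2 Ma = 1100 m
heave = dip-slip × cos(dip) = 1100 × cos(70°) = 376 m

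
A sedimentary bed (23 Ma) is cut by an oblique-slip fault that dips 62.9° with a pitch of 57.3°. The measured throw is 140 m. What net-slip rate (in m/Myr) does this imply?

dip-slip = throw / sin(dip) = 140 / sin(62.9°) = 157.3 m
net slip = dip-slip / sin(rake) = 157.3 / sin(57.3°) = 186.9 m
rate = 186.9 m / 23 Ma = 0.00000813 m/yr = 8.13 m/Myr

8.13 m/Myr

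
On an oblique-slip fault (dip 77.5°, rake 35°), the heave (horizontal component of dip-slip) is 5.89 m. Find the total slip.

dip-slip = heave / cos(dip) = 5.89 / cos(77.5°) = 27.21 m
net slip = dip-slip / sin(rake) = 27.21 / sin(35°) = 47.4 m

47.4 m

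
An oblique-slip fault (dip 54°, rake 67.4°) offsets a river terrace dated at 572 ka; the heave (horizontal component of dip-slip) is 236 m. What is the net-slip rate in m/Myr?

760 m/Myr

dip-slip = heave / cos(dip) = 236 / cos(54°) = 401.5 m
net slip = dip-slip / sin(rake) = 401.5 / sin(67.4°) = 434.9 m
rate = 434.9 m / 572 ka = 0.000760 m/yr = 760 m/Myr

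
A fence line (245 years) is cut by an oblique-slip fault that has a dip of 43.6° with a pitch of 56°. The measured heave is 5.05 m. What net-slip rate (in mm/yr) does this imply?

dip-slip = heave / cos(dip) = 5.05 / cos(43.6°) = 6.973 m
net slip = dip-slip / sin(rake) = 6.973 / sin(56°) = 8.412 m
rate = 8.412 m / 245 years = 0.0343 m/yr = 34.3 mm/yr

34.3 mm/yr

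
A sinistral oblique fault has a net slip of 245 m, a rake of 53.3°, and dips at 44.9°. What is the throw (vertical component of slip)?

dip-slip = net slip × sin(rake) = 245 m × sin(53.3°) = 196.4 m
throw = dip-slip × sin(dip) = 196.4 × sin(44.9°) = 139 m

139 m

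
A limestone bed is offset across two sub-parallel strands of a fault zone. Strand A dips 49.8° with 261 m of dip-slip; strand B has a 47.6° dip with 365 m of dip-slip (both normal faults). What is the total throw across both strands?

throw_A = 261 × sin(49.8°) = 199.4 m
throw_B = 365 × sin(47.6°) = 269.5 m
total = 199.4 + 269.5 = 469 m

469 m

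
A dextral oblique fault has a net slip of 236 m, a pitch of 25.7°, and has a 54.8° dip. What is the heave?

dip-slip = net slip × sin(rake) = 236 m × sin(25.7°) = 102.3 m
heave = dip-slip × cos(dip) = 102.3 × cos(54.8°) = 59 m

59 m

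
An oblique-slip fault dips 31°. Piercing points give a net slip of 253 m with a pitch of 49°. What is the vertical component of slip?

dip-slip = net slip × sin(rake) = 253 m × sin(49°) = 190.9 m
throw = dip-slip × sin(dip) = 190.9 × sin(31°) = 98.3 m

98.3 m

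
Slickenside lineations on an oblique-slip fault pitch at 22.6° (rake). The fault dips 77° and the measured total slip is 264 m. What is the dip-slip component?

101 m

dip-slip = net slip × sin(rake) = 264 m × sin(22.6°) = 101 m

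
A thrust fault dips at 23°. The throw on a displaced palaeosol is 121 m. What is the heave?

285 m

heave = throw / tan(dip) = 121 / tan(23°) = 285 m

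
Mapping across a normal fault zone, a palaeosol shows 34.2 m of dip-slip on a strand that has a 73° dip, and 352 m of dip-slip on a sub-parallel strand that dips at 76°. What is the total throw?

throw_A = 34.2 × sin(73°) = 32.71 m
throw_B = 352 × sin(76°) = 341.5 m
total = 32.71 + 341.5 = 374 m

374 m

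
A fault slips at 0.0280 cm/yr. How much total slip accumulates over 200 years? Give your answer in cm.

slip = rate × time = 0.0280 cm/yr × 200 years = 0.0560 m = 5.60 cm

5.60 cm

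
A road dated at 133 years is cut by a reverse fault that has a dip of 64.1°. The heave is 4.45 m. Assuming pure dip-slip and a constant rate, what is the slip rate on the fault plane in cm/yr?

7.66 cm/yr

dip-slip = heave / cos(dip) = 4.45 m / cos(64.1°) = 10.19 m
rate = 10.19 m / 133 years = 0.0766 m/yr = 7.66 cm/yr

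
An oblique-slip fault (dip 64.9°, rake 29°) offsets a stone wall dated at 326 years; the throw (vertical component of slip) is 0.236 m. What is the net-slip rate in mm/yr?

1.65 mm/yr

dip-slip = throw / sin(dip) = 0.236 / sin(64.9°) = 0.2606 m
net slip = dip-slip / sin(rake) = 0.2606 / sin(29°) = 0.5376 m
rate = 0.5376 m / 326 years = 0.00165 m/yr = 1.65 mm/yr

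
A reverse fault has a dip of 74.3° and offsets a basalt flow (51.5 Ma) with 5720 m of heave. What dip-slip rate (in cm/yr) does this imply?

0.0410 cm/yr

dip-slip = heave / cos(dip) = 5720 m / cos(74.3°) = 21140 m
rate = 21140 m / 51.5 Ma = 0.000410 m/yr = 0.0410 cm/yr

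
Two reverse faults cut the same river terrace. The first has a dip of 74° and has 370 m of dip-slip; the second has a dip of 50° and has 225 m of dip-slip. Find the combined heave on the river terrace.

heave_A = 370 × cos(74°) = 102 m
heave_B = 225 × cos(50°) = 144.6 m
total = 102 + 144.6 = 247 m

247 m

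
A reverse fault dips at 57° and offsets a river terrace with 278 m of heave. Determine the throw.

throw = heave × tan(dip) = 278 × tan(57°) = 428 m

428 m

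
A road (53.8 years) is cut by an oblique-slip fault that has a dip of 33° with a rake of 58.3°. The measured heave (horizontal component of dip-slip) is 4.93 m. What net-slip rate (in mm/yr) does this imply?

128 mm/yr

dip-slip = heave / cos(dip) = 4.93 / cos(33°) = 5.878 m
net slip = dip-slip / sin(rake) = 5.878 / sin(58.3°) = 6.909 m
rate = 6.909 m / 53.8 years = 0.128 m/yr = 128 mm/yr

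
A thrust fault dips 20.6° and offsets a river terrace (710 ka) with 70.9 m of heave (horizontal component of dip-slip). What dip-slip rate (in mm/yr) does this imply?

dip-slip = heave / cos(dip) = 70.9 m / cos(20.6°) = 75.74 m
rate = 75.74 m / 710 ka = 0.000107 m/yr = 0.107 mm/yr

0.107 mm/yr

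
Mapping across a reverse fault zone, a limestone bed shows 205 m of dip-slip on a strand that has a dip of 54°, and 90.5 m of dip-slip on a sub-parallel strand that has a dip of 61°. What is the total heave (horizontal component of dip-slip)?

heave_A = 205 × cos(54°) = 120.5 m
heave_B = 90.5 × cos(61°) = 43.88 m
total = 120.5 + 43.88 = 164 m

164 m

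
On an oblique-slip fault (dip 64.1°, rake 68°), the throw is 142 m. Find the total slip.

dip-slip = throw / sin(dip) = 142 / sin(64.1°) = 157.9 m
net slip = dip-slip / sin(rake) = 157.9 / sin(68°) = 170 m

170 m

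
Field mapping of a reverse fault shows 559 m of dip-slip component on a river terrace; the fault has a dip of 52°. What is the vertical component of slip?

throw = dip-slip × sin(dip) = 559 m × sin(52°) = 440 m

440 m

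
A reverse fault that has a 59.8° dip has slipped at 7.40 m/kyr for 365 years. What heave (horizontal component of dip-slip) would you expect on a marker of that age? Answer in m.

dip-slip = rate × time = 7.40 m/kyr × 365 years = 2.701 m
heave = dip-slip × cos(dip) = 2.701 × cos(59.8°) = 1.36 m

1.36 m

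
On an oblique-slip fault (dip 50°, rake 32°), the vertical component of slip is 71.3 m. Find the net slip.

176 m

dip-slip = throw / sin(dip) = 71.3 / sin(50°) = 93.08 m
net slip = dip-slip / sin(rake) = 93.08 / sin(32°) = 176 m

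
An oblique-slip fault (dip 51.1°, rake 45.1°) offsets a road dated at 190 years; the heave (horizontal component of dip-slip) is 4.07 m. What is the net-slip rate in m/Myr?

dip-slip = heave / cos(dip) = 4.07 / cos(51.1°) = 6.481 m
net slip = dip-slip / sin(rake) = 6.481 / sin(45.1°) = 9.150 m
rate = 9.150 m / 190 years = 0.0482 m/yr = 48200 m/Myr

48200 m/Myr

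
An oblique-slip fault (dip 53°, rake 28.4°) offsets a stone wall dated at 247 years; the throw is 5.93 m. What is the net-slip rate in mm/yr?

dip-slip = throw / sin(dip) = 5.93 / sin(53°) = 7.425 m
net slip = dip-slip / sin(rake) = 7.425 / sin(28.4°) = 15.61 m
rate = 15.61 m / 247 years = 0.0632 m/yr = 63.2 mm/yr

63.2 mm/yr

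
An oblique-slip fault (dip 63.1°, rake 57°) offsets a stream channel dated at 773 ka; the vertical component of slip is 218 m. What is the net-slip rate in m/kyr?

0.377 m/kyr

dip-slip = throw / sin(dip) = 218 / sin(63.1°) = 244.5 m
net slip = dip-slip / sin(rake) = 244.5 / sin(57°) = 291.5 m
rate = 291.5 m / 773 ka = 0.000377 m/yr = 0.377 m/kyr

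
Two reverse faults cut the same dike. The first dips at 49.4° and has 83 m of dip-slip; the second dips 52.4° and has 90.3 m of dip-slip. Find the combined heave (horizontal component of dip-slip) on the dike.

109 m

heave_A = 83 × cos(49.4°) = 54.01 m
heave_B = 90.3 × cos(52.4°) = 55.10 m
total = 54.01 + 55.10 = 109 m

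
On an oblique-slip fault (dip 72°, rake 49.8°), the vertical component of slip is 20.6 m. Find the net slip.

28.4 m

dip-slip = throw / sin(dip) = 20.6 / sin(72°) = 21.66 m
net slip = dip-slip / sin(rake) = 21.66 / sin(49.8°) = 28.4 m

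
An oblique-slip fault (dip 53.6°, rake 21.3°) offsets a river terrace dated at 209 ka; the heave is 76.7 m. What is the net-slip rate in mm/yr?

1.70 mm/yr

dip-slip = heave / cos(dip) = 76.7 / cos(53.6°) = 129.3 m
net slip = dip-slip / sin(rake) = 129.3 / sin(21.3°) = 355.8 m
rate = 355.8 m / 209 ka = 0.00170 m/yr = 1.70 mm/yr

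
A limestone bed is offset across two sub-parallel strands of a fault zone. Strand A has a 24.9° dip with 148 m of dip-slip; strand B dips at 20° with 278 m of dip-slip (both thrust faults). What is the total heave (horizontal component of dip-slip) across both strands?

heave_A = 148 × cos(24.9°) = 134.2 m
heave_B = 278 × cos(20°) = 261.2 m
total = 134.2 + 261.2 = 395 m

395 m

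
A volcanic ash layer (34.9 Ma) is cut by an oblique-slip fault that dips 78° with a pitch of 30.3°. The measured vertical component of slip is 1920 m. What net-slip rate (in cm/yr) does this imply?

dip-slip = throw / sin(dip) = 1920 / sin(78°) = 1963 m
net slip = dip-slip / sin(rake) = 1963 / sin(30.3°) = 3891 m
rate = 3891 m / 34.9 Ma = 0.000111 m/yr = 0.0111 cm/yr

0.0111 cm/yr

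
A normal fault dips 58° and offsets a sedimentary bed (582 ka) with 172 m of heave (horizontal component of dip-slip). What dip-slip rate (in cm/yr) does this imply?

dip-slip = heave / cos(dip) = 172 m / cos(58°) = 324.6 m
rate = 324.6 m / 582 ka = 0.000558 m/yr = 0.0558 cm/yr

0.0558 cm/yr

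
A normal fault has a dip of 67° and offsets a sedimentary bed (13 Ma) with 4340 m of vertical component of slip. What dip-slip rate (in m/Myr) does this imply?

363 m/Myr

dip-slip = throw / sin(dip) = 4340 m / sin(67°) = 4715 m
rate = 4715 m / 13 Ma = 0.000363 m/yr = 363 m/Myr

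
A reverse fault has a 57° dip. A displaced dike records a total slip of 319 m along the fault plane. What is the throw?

throw = dip-slip × sin(dip) = 319 m × sin(57°) = 268 m

268 m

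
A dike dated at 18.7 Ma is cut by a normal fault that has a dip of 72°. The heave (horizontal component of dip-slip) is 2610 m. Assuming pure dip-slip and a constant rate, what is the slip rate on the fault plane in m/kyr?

dip-slip = heave / cos(dip) = 2610 m / cos(72°) = 8446 m
rate = 8446 m / 18.7 Ma = 0.000452 m/yr = 0.452 m/kyr

0.452 m/kyr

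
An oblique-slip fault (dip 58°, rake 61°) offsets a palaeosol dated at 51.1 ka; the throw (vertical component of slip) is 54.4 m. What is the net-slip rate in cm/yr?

dip-slip = throw / sin(dip) = 54.4 / sin(58°) = 64.15 m
net slip = dip-slip / sin(rake) = 64.15 / sin(61°) = 73.34 m
rate = 73.34 m / 51.1 ka = 0.00144 m/yr = 0.144 cm/yr

0.144 cm/yr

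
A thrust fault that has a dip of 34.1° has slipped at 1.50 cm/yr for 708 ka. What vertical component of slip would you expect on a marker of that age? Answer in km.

5.95 km

dip-slip = rate × time = 1.50 cm/yr × 708 ka = 10620 m
throw = dip-slip × sin(dip) = 10620 × sin(34.1°) = 5950 m = 5.95 km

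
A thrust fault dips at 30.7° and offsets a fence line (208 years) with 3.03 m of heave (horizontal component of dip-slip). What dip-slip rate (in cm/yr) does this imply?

1.69 cm/yr

dip-slip = heave / cos(dip) = 3.03 m / cos(30.7°) = 3.524 m
rate = 3.524 m / 208 years = 0.0169 m/yr = 1.69 cm/yr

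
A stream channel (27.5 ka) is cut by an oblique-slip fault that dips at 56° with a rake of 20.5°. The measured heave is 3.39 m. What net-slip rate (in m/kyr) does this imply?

dip-slip = heave / cos(dip) = 3.39 / cos(56°) = 6.062 m
net slip = dip-slip / sin(rake) = 6.062 / sin(20.5°) = 17.31 m
rate = 17.31 m / 27.5 ka = 0.000629 m/yr = 0.629 m/kyr

0.629 m/kyr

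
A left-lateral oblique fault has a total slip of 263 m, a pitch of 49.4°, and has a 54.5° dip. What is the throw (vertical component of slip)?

dip-slip = net slip × sin(rake) = 263 m × sin(49.4°) = 199.7 m
throw = dip-slip × sin(dip) = 199.7 × sin(54.5°) = 163 m

163 m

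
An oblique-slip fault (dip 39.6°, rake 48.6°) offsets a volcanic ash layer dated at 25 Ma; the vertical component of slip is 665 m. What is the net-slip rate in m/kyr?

0.0556 m/kyr

dip-slip = throw / sin(dip) = 665 / sin(39.6°) = 1043 m
net slip = dip-slip / sin(rake) = 1043 / sin(48.6°) = 1391 m
rate = 1391 m / 25 Ma = 0.0000556 m/yr = 0.0556 m/kyr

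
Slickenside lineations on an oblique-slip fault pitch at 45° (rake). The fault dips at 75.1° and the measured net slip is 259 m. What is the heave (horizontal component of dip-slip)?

47.1 m

dip-slip = net slip × sin(rake) = 259 m × sin(45°) = 183.1 m
heave = dip-slip × cos(dip) = 183.1 × cos(75.1°) = 47.1 m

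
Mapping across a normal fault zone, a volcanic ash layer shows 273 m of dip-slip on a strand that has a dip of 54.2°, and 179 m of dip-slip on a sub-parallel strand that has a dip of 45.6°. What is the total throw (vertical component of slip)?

349 m

throw_A = 273 × sin(54.2°) = 221.4 m
throw_B = 179 × sin(45.6°) = 127.9 m
total = 221.4 + 127.9 = 349 m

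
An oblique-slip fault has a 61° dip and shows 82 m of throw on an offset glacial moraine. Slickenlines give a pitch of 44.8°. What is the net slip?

133 m

dip-slip = throw / sin(dip) = 82 / sin(61°) = 93.76 m
net slip = dip-slip / sin(rake) = 93.76 / sin(44.8°) = 133 m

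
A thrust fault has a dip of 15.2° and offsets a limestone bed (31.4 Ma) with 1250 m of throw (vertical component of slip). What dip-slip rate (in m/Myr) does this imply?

152 m/Myr

dip-slip = throw / sin(dip) = 1250 m / sin(15.2°) = 4768 m
rate = 4768 m / 31.4 Ma = 0.000152 m/yr = 152 m/Myr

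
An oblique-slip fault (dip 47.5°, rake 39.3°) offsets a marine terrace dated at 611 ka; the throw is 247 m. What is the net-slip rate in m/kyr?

dip-slip = throw / sin(dip) = 247 / sin(47.5°) = 335 m
net slip = dip-slip / sin(rake) = 335 / sin(39.3°) = 528.9 m
rate = 528.9 m / 611 ka = 0.000866 m/yr = 0.866 m/kyr

0.866 m/kyr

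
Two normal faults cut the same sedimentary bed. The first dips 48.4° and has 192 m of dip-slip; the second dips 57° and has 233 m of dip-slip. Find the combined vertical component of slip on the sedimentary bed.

339 m

throw_A = 192 × sin(48.4°) = 143.6 m
throw_B = 233 × sin(57°) = 195.4 m
total = 143.6 + 195.4 = 339 m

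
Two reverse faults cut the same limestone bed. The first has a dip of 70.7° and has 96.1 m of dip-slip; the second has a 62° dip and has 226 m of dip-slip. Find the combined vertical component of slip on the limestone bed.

290 m

throw_A = 96.1 × sin(70.7°) = 90.70 m
throw_B = 226 × sin(62°) = 199.5 m
total = 90.70 + 199.5 = 290 m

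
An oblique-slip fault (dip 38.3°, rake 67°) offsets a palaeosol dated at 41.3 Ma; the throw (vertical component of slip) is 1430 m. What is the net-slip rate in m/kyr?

dip-slip = throw / sin(dip) = 1430 / sin(38.3°) = 2307 m
net slip = dip-slip / sin(rake) = 2307 / sin(67°) = 2507 m
rate = 2507 m / 41.3 Ma = 0.0000607 m/yr = 0.0607 m/kyr

0.0607 m/kyr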